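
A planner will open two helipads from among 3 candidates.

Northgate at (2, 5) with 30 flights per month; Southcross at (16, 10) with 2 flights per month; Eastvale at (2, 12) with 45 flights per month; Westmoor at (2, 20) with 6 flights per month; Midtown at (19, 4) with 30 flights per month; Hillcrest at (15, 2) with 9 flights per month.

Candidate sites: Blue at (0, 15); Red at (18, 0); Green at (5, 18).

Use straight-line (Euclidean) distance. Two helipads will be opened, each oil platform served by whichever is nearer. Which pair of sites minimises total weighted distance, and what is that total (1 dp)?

Evaluate every pair (each demand assigned to the nearer of the two):
  {Blue, Red}: total = 677.0
  {Red, Green}: total = 900.3
  {Blue, Green}: total = 1280.8
Best pair: {Blue, Red} with total 677.0.

{Blue, Red}, total 677.0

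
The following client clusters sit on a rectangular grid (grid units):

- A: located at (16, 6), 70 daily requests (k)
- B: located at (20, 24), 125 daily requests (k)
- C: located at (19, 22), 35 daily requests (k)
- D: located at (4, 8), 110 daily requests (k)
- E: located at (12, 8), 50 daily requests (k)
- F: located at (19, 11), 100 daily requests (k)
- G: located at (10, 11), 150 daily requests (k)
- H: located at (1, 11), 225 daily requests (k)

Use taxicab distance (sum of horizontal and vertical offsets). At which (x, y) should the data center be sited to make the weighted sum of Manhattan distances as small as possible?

(10, 11)

Manhattan distance separates: Σwᵢ(|x−xᵢ|+|y−yᵢ|) = Σwᵢ|x−xᵢ| + Σwᵢ|y−yᵢ|, so x and y are optimised independently as 1-D weighted medians.
Total weight W = 865; half = 432.5.
x-coordinate, sorted with cumulative weight:
  x=1 (H, w=225) cum 225
  x=4 (D, w=110) cum 335
  x=10 (G, w=150) cum 485  ← median
  x=12 (E, w=50) cum 535
  x=16 (A, w=70) cum 605
  x=19 (C, w=35) cum 640
  x=19 (F, w=100) cum 740
  x=20 (B, w=125) cum 865
⇒ x* = 10
y-coordinate, sorted with cumulative weight:
  y=6 (A, w=70) cum 70
  y=8 (D, w=110) cum 180
  y=8 (E, w=50) cum 230
  y=11 (F, w=100) cum 330
  y=11 (G, w=150) cum 480  ← median
  y=11 (H, w=225) cum 705
  y=22 (C, w=35) cum 740
  y=24 (B, w=125) cum 865
⇒ y* = 11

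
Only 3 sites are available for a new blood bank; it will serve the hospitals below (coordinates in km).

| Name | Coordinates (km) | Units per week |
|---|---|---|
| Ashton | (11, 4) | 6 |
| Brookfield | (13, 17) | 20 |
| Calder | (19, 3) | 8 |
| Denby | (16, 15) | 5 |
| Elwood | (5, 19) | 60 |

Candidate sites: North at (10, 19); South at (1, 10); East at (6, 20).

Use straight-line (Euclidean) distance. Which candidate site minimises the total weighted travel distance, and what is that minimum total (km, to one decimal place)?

Total weighted distance at each candidate:
  North (10, 19): total = 645.2
  South (1, 10): total = 1172.3
  East (6, 20): total = 564.9
Minimum is at East with total 564.9 km.

East, total 564.9 km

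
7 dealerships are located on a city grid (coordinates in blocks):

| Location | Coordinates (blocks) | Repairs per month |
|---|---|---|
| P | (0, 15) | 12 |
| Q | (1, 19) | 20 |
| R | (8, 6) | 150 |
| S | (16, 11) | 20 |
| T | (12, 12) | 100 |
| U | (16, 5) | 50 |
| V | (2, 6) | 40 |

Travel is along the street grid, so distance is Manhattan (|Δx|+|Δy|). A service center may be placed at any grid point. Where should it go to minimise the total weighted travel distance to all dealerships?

Manhattan distance separates: Σwᵢ(|x−xᵢ|+|y−yᵢ|) = Σwᵢ|x−xᵢ| + Σwᵢ|y−yᵢ|, so x and y are optimised independently as 1-D weighted medians.
Total weight W = 392; half = 196.
x-coordinate, sorted with cumulative weight:
  x=0 (P, w=12) cum 12
  x=1 (Q, w=20) cum 32
  x=2 (V, w=40) cum 72
  x=8 (R, w=150) cum 222  ← median
  x=12 (T, w=100) cum 322
  x=16 (S, w=20) cum 342
  x=16 (U, w=50) cum 392
⇒ x* = 8
y-coordinate, sorted with cumulative weight:
  y=5 (U, w=50) cum 50
  y=6 (R, w=150) cum 200  ← median
  y=6 (V, w=40) cum 240
  y=11 (S, w=20) cum 260
  y=12 (T, w=100) cum 360
  y=15 (P, w=12) cum 372
  y=19 (Q, w=20) cum 392
⇒ y* = 6

(8, 6)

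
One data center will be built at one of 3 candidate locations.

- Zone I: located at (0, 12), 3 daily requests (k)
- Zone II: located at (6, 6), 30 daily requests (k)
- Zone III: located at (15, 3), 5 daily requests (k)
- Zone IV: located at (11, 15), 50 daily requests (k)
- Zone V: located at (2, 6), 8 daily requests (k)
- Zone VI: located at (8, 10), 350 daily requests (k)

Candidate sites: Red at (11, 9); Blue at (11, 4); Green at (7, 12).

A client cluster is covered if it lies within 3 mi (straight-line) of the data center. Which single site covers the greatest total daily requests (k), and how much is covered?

Green, covering 350

Coverage radius r = 3 mi; a point is covered iff (Δx)²+(Δy)² ≤ 3² = 9.
  Red (11, 9): covers {none} → 0
  Blue (11, 4): covers {none} → 0
  Green (7, 12): covers {Zone VI} → 350
Maximum coverage at Green: 350 daily requests (k).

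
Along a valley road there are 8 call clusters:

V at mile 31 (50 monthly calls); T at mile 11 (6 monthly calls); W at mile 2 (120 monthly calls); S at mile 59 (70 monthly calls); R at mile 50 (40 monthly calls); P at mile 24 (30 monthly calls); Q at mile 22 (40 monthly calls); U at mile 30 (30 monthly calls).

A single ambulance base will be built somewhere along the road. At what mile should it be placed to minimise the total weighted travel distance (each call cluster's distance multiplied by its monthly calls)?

x = 24

For a sum of weighted absolute distances on a line, the optimum is the weighted median (not the mean). Total weight W = 386; half-weight = 193.
Sort by position and accumulate weight:
  mile 2 (W, w=120) → cum 120
  mile 11 (T, w=6) → cum 126
  mile 22 (Q, w=40) → cum 166
  mile 24 (P, w=30) → cum 196  ≥ 193 → median here
  mile 30 (U, w=30) → cum 226
  mile 31 (V, w=50) → cum 276
  mile 50 (R, w=40) → cum 316
  mile 59 (S, w=70) → cum 386
Optimal location: mile 24.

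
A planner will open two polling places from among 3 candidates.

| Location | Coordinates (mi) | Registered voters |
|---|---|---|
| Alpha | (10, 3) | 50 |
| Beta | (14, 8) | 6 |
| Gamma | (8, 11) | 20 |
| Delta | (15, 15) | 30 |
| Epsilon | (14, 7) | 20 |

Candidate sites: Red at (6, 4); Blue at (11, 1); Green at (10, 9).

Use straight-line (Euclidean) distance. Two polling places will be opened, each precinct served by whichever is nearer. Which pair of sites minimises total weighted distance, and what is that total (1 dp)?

Evaluate every pair (each demand assigned to the nearer of the two):
  {Blue, Green}: total = 516.9
  {Red, Green}: total = 611.2
  {Red, Blue}: total = 863.6
Best pair: {Blue, Green} with total 516.9.

{Blue, Green}, total 516.9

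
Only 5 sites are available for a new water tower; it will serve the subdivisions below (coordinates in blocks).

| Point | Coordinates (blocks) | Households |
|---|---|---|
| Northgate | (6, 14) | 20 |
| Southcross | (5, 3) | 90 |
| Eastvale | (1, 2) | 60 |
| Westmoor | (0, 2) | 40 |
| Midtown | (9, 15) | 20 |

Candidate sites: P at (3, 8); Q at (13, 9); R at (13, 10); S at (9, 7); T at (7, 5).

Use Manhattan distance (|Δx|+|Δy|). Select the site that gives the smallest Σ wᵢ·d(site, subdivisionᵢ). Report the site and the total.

T, total 1740 blocks

Total weighted distance at each candidate:
  P (3, 8): total = 1910
  Q (13, 9): total = 3640
  R (13, 10): total = 3790
  S (9, 7): total = 2420
  T (7, 5): total = 1740
Minimum is at T with total 1740 blocks.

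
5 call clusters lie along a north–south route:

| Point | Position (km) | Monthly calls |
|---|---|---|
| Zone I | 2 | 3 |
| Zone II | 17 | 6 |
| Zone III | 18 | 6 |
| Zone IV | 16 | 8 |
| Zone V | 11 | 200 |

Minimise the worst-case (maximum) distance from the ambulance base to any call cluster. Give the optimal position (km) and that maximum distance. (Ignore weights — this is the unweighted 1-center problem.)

location 10, max distance 8

The 1-center on a line is the midpoint of the two extreme points: leftmost at 2, rightmost at 18.
Optimal location = (2 + 18)/2 = 10; maximum distance = (18 − 2)/2 = 8.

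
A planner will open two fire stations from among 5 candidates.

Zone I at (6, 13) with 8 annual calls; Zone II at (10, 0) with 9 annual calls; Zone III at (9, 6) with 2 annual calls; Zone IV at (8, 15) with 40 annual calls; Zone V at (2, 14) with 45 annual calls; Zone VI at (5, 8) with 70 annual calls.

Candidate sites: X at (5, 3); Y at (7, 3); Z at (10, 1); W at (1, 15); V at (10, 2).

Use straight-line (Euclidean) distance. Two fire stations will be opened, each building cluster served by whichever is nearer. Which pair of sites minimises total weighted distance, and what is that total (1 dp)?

Evaluate every pair (each demand assigned to the nearer of the two):
  {X, W}: total = 799.2
  {Y, W}: total = 809.1
  {W, V}: total = 959.7
  {Z, W}: total = 970.3
  {X, Z}: total = 1457.3
  {X, V}: total = 1464.5
  {X, Y}: total = 1470.5
  {Y, Z}: total = 1499.0
  {Y, V}: total = 1508.0
  {Z, V}: total = 1832.7
Best pair: {X, W} with total 799.2.

{X, W}, total 799.2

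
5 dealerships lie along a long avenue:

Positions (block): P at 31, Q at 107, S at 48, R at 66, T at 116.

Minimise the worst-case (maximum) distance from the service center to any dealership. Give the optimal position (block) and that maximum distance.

location 73.5, max distance 42.5

The 1-center on a line is the midpoint of the two extreme points: leftmost at 31, rightmost at 116.
Optimal location = (31 + 116)/2 = 73.5; maximum distance = (116 − 31)/2 = 42.5.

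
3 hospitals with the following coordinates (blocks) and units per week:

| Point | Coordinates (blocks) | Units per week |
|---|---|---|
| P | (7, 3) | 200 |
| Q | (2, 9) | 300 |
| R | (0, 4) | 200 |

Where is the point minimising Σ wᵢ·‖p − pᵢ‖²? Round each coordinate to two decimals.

The minimiser of Σwᵢ‖p−pᵢ‖² is the weighted centroid p* = (Σwᵢpᵢ)/(Σwᵢ).
Σwᵢ = 700.
Σwᵢxᵢ = 200·7 + 300·2 + 200·0 = 2000.
Σwᵢyᵢ = 200·3 + 300·9 + 200·4 = 4100.
x* = 2000/700 = 2.86, y* = 4100/700 = 5.86.

(2.86, 5.86)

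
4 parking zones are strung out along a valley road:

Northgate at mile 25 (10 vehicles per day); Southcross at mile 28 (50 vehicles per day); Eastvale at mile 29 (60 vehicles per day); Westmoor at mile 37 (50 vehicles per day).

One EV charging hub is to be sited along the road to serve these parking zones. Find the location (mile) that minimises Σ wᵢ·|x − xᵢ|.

x = 29

For a sum of weighted absolute distances on a line, the optimum is the weighted median (not the mean). Total weight W = 170; half-weight = 85.
Sort by position and accumulate weight:
  mile 25 (Northgate, w=10) → cum 10
  mile 28 (Southcross, w=50) → cum 60
  mile 29 (Eastvale, w=60) → cum 120  ≥ 85 → median here
  mile 37 (Westmoor, w=50) → cum 170
Optimal location: mile 29.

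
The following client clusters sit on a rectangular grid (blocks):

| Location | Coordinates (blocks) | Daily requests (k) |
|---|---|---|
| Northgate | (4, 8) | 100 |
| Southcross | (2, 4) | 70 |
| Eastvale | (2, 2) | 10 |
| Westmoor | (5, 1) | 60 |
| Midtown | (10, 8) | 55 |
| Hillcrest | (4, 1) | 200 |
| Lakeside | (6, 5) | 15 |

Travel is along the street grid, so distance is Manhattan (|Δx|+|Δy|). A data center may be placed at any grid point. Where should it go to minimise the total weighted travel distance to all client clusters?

(4, 1)

Manhattan distance separates: Σwᵢ(|x−xᵢ|+|y−yᵢ|) = Σwᵢ|x−xᵢ| + Σwᵢ|y−yᵢ|, so x and y are optimised independently as 1-D weighted medians.
Total weight W = 510; half = 255.
x-coordinate, sorted with cumulative weight:
  x=2 (Southcross, w=70) cum 70
  x=2 (Eastvale, w=10) cum 80
  x=4 (Northgate, w=100) cum 180
  x=4 (Hillcrest, w=200) cum 380  ← median
  x=5 (Westmoor, w=60) cum 440
  x=6 (Lakeside, w=15) cum 455
  x=10 (Midtown, w=55) cum 510
⇒ x* = 4
y-coordinate, sorted with cumulative weight:
  y=1 (Westmoor, w=60) cum 60
  y=1 (Hillcrest, w=200) cum 260  ← median
  y=2 (Eastvale, w=10) cum 270
  y=4 (Southcross, w=70) cum 340
  y=5 (Lakeside, w=15) cum 355
  y=8 (Northgate, w=100) cum 455
  y=8 (Midtown, w=55) cum 510
⇒ y* = 1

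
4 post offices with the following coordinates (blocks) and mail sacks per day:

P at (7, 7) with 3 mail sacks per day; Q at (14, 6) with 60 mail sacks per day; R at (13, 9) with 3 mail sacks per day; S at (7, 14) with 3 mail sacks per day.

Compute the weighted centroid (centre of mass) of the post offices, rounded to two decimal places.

The minimiser of Σwᵢ‖p−pᵢ‖² is the weighted centroid p* = (Σwᵢpᵢ)/(Σwᵢ).
Σwᵢ = 69.
Σwᵢxᵢ = 3·7 + 60·14 + 3·13 + 3·7 = 921.
Σwᵢyᵢ = 3·7 + 60·6 + 3·9 + 3·14 = 450.
x* = 921/69 = 13.35, y* = 450/69 = 6.52.

(13.35, 6.52)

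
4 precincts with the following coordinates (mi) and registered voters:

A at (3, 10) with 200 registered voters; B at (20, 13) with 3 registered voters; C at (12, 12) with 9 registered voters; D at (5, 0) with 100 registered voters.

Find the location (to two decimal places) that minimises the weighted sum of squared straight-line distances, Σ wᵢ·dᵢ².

The minimiser of Σwᵢ‖p−pᵢ‖² is the weighted centroid p* = (Σwᵢpᵢ)/(Σwᵢ).
Σwᵢ = 312.
Σwᵢxᵢ = 200·3 + 3·20 + 9·12 + 100·5 = 1268.
Σwᵢyᵢ = 200·10 + 3·13 + 9·12 + 100·0 = 2147.
x* = 1268/312 = 4.06, y* = 2147/312 = 6.88.

(4.06, 6.88)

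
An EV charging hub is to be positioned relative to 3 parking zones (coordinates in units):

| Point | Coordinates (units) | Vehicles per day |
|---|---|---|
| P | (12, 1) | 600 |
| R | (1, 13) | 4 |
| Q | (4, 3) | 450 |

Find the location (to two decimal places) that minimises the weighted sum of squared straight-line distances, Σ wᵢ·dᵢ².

The minimiser of Σwᵢ‖p−pᵢ‖² is the weighted centroid p* = (Σwᵢpᵢ)/(Σwᵢ).
Σwᵢ = 1054.
Σwᵢxᵢ = 600·12 + 4·1 + 450·4 = 9004.
Σwᵢyᵢ = 600·1 + 4·13 + 450·3 = 2002.
x* = 9004/1054 = 8.54, y* = 2002/1054 = 1.90.

(8.54, 1.90)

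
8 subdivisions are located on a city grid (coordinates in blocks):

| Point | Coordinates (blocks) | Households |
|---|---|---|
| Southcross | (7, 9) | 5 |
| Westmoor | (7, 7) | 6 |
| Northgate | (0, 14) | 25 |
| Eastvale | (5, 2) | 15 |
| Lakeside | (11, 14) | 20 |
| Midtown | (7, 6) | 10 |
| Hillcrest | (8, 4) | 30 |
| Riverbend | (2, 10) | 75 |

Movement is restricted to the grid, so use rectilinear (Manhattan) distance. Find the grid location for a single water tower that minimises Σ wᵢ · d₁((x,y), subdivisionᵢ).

(2, 10)

Manhattan distance separates: Σwᵢ(|x−xᵢ|+|y−yᵢ|) = Σwᵢ|x−xᵢ| + Σwᵢ|y−yᵢ|, so x and y are optimised independently as 1-D weighted medians.
Total weight W = 186; half = 93.
x-coordinate, sorted with cumulative weight:
  x=0 (Northgate, w=25) cum 25
  x=2 (Riverbend, w=75) cum 100  ← median
  x=5 (Eastvale, w=15) cum 115
  x=7 (Southcross, w=5) cum 120
  x=7 (Westmoor, w=6) cum 126
  x=7 (Midtown, w=10) cum 136
  x=8 (Hillcrest, w=30) cum 166
  x=11 (Lakeside, w=20) cum 186
⇒ x* = 2
y-coordinate, sorted with cumulative weight:
  y=2 (Eastvale, w=15) cum 15
  y=4 (Hillcrest, w=30) cum 45
  y=6 (Midtown, w=10) cum 55
  y=7 (Westmoor, w=6) cum 61
  y=9 (Southcross, w=5) cum 66
  y=10 (Riverbend, w=75) cum 141  ← median
  y=14 (Northgate, w=25) cum 166
  y=14 (Lakeside, w=20) cum 186
⇒ y* = 10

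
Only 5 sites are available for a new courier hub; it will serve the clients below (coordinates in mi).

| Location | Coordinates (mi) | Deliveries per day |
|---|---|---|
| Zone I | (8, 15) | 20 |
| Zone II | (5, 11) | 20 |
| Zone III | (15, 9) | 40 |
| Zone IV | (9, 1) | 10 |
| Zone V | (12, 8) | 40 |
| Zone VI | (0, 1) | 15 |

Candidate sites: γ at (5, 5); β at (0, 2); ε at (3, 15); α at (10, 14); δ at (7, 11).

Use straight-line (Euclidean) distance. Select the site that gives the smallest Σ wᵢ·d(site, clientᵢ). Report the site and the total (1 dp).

Total weighted distance at each candidate:
  γ (5, 5): total = 1216.9
  β (0, 2): total = 1815.5
  ε (3, 15): total = 1549.3
  α (10, 14): total = 1073.6
  δ (7, 11): total = 970.6
Minimum is at δ with total 970.6 mi.

δ, total 970.6 mi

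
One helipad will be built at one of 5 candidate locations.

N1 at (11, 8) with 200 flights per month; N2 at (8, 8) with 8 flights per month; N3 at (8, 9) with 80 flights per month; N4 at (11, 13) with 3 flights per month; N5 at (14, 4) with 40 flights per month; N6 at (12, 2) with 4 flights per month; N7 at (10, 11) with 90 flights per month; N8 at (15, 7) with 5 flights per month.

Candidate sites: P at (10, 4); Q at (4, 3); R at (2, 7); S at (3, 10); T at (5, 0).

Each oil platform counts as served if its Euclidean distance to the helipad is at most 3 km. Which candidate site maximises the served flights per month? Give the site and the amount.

P, covering 4

Coverage radius r = 3 km; a point is covered iff (Δx)²+(Δy)² ≤ 3² = 9.
  P (10, 4): covers {N6} → 4
  Q (4, 3): covers {none} → 0
  R (2, 7): covers {none} → 0
  S (3, 10): covers {none} → 0
  T (5, 0): covers {none} → 0
Maximum coverage at P: 4 flights per month.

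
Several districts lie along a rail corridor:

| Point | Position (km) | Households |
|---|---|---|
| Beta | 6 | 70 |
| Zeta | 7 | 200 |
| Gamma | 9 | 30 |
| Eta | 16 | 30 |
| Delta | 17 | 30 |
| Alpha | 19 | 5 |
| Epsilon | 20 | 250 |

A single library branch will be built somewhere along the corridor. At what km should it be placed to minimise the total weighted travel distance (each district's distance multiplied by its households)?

x = 16

For a sum of weighted absolute distances on a line, the optimum is the weighted median (not the mean). Total weight W = 615; half-weight = 307.5.
Sort by position and accumulate weight:
  km 6 (Beta, w=70) → cum 70
  km 7 (Zeta, w=200) → cum 270
  km 9 (Gamma, w=30) → cum 300
  km 16 (Eta, w=30) → cum 330  ≥ 307.5 → median here
  km 17 (Delta, w=30) → cum 360
  km 19 (Alpha, w=5) → cum 365
  km 20 (Epsilon, w=250) → cum 615
Optimal location: km 16.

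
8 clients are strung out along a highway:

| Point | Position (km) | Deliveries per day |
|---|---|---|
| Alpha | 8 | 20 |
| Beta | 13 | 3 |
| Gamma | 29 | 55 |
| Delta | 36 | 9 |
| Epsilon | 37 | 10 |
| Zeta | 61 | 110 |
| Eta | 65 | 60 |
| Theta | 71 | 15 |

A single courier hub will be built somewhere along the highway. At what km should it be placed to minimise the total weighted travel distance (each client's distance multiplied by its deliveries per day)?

x = 61

For a sum of weighted absolute distances on a line, the optimum is the weighted median (not the mean). Total weight W = 282; half-weight = 141.
Sort by position and accumulate weight:
  km 8 (Alpha, w=20) → cum 20
  km 13 (Beta, w=3) → cum 23
  km 29 (Gamma, w=55) → cum 78
  km 36 (Delta, w=9) → cum 87
  km 37 (Epsilon, w=10) → cum 97
  km 61 (Zeta, w=110) → cum 207  ≥ 141 → median here
  km 65 (Eta, w=60) → cum 267
  km 71 (Theta, w=15) → cum 282
Optimal location: km 61.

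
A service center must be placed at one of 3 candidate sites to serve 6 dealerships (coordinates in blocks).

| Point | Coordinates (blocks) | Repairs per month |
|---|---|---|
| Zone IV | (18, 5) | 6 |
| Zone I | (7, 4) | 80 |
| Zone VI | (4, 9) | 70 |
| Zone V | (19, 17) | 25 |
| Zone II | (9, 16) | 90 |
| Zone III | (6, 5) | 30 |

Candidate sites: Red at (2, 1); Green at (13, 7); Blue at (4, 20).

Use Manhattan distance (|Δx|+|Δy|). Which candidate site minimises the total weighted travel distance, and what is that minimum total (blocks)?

Total weighted distance at each candidate:
  Red (2, 1): total = 4505
  Green (13, 7): total = 3372
  Blue (4, 20): total = 4234
Minimum is at Green with total 3372 blocks.

Green, total 3372 blocks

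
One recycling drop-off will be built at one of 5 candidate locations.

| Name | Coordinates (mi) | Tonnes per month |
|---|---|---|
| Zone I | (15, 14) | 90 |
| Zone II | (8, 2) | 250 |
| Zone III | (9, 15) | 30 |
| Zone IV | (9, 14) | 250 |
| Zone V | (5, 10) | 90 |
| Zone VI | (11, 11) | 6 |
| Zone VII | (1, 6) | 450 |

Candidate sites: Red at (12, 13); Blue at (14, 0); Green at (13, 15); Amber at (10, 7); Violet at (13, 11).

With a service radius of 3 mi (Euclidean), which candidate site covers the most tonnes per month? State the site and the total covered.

Coverage radius r = 3 mi; a point is covered iff (Δx)²+(Δy)² ≤ 3² = 9.
  Red (12, 13): covers {Zone VI} → 6
  Blue (14, 0): covers {none} → 0
  Green (13, 15): covers {Zone I} → 90
  Amber (10, 7): covers {none} → 0
  Violet (13, 11): covers {Zone VI} → 6
Maximum coverage at Green: 90 tonnes per month.

Green, covering 90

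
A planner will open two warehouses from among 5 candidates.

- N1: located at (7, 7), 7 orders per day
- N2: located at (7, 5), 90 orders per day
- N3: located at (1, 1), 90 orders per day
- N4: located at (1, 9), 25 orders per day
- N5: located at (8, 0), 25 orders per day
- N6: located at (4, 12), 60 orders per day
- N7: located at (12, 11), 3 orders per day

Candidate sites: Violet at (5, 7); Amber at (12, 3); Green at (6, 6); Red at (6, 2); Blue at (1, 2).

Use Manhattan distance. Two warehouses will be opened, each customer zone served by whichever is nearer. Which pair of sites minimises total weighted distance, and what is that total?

Evaluate every pair (each demand assigned to the nearer of the two):
  {Green, Blue}: total = 1172
  {Violet, Blue}: total = 1232
  {Red, Blue}: total = 1532
  {Green, Red}: total = 1547
  {Violet, Red}: total = 1557
  {Violet, Green}: total = 1837
  {Amber, Blue}: total = 1937
  {Amber, Green}: total = 1973
  {Violet, Amber}: total = 1983
  {Amber, Red}: total = 2086
Best pair: {Green, Blue} with total 1172.

{Green, Blue}, total 1172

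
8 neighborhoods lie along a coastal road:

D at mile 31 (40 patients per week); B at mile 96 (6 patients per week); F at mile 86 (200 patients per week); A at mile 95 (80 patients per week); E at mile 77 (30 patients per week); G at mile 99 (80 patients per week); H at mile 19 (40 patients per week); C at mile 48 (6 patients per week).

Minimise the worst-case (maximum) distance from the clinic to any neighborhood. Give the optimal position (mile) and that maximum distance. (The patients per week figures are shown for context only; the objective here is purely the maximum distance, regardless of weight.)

location 59, max distance 40

The 1-center on a line is the midpoint of the two extreme points: leftmost at 19, rightmost at 99.
Optimal location = (19 + 99)/2 = 59; maximum distance = (99 − 19)/2 = 40.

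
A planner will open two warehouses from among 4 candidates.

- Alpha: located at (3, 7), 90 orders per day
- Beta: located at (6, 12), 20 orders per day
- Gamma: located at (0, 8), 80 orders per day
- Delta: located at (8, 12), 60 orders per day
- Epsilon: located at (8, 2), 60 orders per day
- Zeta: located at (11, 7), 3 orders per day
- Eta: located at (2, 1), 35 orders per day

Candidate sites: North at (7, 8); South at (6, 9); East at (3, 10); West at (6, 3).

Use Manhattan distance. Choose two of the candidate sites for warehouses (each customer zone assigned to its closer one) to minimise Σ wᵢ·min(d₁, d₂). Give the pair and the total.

{East, West}, total 1607

Evaluate every pair (each demand assigned to the nearer of the two):
  {East, West}: total = 1607
  {South, West}: total = 1781
  {North, West}: total = 1815
  {North, East}: total = 1855
  {South, East}: total = 1941
  {North, South}: total = 2225
Best pair: {East, West} with total 1607.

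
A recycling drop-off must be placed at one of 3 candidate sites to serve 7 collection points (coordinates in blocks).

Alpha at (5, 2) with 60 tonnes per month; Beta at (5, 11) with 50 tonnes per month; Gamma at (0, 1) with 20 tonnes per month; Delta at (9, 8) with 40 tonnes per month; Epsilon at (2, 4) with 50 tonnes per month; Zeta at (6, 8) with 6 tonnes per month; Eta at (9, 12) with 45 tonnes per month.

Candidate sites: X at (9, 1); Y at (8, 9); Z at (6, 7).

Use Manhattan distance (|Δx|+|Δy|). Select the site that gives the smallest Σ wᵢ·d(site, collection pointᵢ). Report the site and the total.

Z, total 1726 blocks

Total weighted distance at each candidate:
  X (9, 1): total = 2515
  Y (8, 9): total = 1998
  Z (6, 7): total = 1726
Minimum is at Z with total 1726 blocks.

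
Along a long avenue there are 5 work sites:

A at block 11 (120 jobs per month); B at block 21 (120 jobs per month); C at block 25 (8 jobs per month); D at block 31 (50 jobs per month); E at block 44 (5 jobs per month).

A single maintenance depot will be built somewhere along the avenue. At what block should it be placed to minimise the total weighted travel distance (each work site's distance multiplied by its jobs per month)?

x = 21

For a sum of weighted absolute distances on a line, the optimum is the weighted median (not the mean). Total weight W = 303; half-weight = 151.5.
Sort by position and accumulate weight:
  block 11 (A, w=120) → cum 120
  block 21 (B, w=120) → cum 240  ≥ 151.5 → median here
  block 25 (C, w=8) → cum 248
  block 31 (D, w=50) → cum 298
  block 44 (E, w=5) → cum 303
Optimal location: block 21.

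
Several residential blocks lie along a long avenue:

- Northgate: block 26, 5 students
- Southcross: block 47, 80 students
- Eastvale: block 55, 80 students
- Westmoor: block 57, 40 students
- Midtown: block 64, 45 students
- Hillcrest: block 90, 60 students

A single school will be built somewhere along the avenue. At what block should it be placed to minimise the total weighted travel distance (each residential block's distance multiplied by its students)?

For a sum of weighted absolute distances on a line, the optimum is the weighted median (not the mean). Total weight W = 310; half-weight = 155.
Sort by position and accumulate weight:
  block 26 (Northgate, w=5) → cum 5
  block 47 (Southcross, w=80) → cum 85
  block 55 (Eastvale, w=80) → cum 165  ≥ 155 → median here
  block 57 (Westmoor, w=40) → cum 205
  block 64 (Midtown, w=45) → cum 250
  block 90 (Hillcrest, w=60) → cum 310
Optimal location: block 55.

x = 55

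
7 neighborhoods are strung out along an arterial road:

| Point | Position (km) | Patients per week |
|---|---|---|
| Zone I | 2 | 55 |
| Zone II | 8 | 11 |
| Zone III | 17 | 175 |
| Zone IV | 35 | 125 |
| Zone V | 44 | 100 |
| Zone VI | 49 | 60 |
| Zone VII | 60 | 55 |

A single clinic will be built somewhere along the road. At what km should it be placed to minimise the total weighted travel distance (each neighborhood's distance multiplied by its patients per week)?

For a sum of weighted absolute distances on a line, the optimum is the weighted median (not the mean). Total weight W = 581; half-weight = 290.5.
Sort by position and accumulate weight:
  km 2 (Zone I, w=55) → cum 55
  km 8 (Zone II, w=11) → cum 66
  km 17 (Zone III, w=175) → cum 241
  km 35 (Zone IV, w=125) → cum 366  ≥ 290.5 → median here
  km 44 (Zone V, w=100) → cum 466
  km 49 (Zone VI, w=60) → cum 526
  km 60 (Zone VII, w=55) → cum 581
Optimal location: km 35.

x = 35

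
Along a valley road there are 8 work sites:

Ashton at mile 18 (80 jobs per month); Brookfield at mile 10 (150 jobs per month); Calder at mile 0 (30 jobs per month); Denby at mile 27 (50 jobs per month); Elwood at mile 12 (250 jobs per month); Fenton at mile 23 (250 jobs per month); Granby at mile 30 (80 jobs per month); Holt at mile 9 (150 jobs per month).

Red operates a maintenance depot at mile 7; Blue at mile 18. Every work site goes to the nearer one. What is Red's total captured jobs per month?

580

The indifferent point is the midpoint (7+18)/2 = 12.5; work sites left of it (closer to Red at 7) go to Red, those right go to Blue.
  Calder at 0 (w=30) → Red
  Holt at 9 (w=150) → Red
  Brookfield at 10 (w=150) → Red
  Elwood at 12 (w=250) → Red
  Ashton at 18 (w=80) → Blue
  Fenton at 23 (w=250) → Blue
  Denby at 27 (w=50) → Blue
  Granby at 30 (w=80) → Blue
Red captures 580; Blue captures 460.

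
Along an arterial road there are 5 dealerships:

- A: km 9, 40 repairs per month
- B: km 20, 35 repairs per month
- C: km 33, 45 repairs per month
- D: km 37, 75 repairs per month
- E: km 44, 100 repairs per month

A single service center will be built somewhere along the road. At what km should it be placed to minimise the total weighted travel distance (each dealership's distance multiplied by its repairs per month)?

x = 37

For a sum of weighted absolute distances on a line, the optimum is the weighted median (not the mean). Total weight W = 295; half-weight = 147.5.
Sort by position and accumulate weight:
  km 9 (A, w=40) → cum 40
  km 20 (B, w=35) → cum 75
  km 33 (C, w=45) → cum 120
  km 37 (D, w=75) → cum 195  ≥ 147.5 → median here
  km 44 (E, w=100) → cum 295
Optimal location: km 37.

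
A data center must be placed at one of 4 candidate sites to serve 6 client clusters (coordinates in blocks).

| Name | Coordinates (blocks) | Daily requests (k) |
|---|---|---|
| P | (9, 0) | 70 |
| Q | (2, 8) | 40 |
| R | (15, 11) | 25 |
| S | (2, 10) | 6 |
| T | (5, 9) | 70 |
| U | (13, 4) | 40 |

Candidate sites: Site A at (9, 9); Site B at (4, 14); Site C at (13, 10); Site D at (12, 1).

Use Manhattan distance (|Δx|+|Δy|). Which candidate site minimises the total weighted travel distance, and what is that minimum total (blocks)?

Total weighted distance at each candidate:
  Site A (9, 9): total = 1838
  Site B (4, 14): total = 3216
  Site C (13, 10): total = 2511
  Site D (12, 1): total = 2609
Minimum is at Site A with total 1838 blocks.

Site A, total 1838 blocks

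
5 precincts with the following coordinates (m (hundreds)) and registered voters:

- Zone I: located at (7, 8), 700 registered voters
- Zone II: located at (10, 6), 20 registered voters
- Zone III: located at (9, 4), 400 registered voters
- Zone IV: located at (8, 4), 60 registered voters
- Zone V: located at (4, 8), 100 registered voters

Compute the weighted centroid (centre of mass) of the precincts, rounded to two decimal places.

(7.48, 6.53)

The minimiser of Σwᵢ‖p−pᵢ‖² is the weighted centroid p* = (Σwᵢpᵢ)/(Σwᵢ).
Σwᵢ = 1280.
Σwᵢxᵢ = 700·7 + 20·10 + 400·9 + 60·8 + 100·4 = 9580.
Σwᵢyᵢ = 700·8 + 20·6 + 400·4 + 60·4 + 100·8 = 8360.
x* = 9580/1280 = 7.48, y* = 8360/1280 = 6.53.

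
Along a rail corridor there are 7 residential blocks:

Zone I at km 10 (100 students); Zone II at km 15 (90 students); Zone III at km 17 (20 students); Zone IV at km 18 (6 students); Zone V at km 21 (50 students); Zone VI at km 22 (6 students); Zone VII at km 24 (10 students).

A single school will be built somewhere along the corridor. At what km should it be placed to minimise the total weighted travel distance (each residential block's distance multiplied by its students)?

For a sum of weighted absolute distances on a line, the optimum is the weighted median (not the mean). Total weight W = 282; half-weight = 141.
Sort by position and accumulate weight:
  km 10 (Zone I, w=100) → cum 100
  km 15 (Zone II, w=90) → cum 190  ≥ 141 → median here
  km 17 (Zone III, w=20) → cum 210
  km 18 (Zone IV, w=6) → cum 216
  km 21 (Zone V, w=50) → cum 266
  km 22 (Zone VI, w=6) → cum 272
  km 24 (Zone VII, w=10) → cum 282
Optimal location: km 15.

x = 15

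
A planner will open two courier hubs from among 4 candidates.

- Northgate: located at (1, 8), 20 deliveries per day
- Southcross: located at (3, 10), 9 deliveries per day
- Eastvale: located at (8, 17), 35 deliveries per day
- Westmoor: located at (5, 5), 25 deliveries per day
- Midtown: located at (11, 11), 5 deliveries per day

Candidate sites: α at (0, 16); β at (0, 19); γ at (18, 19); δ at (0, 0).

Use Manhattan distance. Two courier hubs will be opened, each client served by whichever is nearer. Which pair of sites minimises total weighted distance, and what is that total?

Evaluate every pair (each demand assigned to the nearer of the two):
  {α, δ}: total = 906
  {β, δ}: total = 983
  {γ, δ}: total = 1042
  {α, γ}: total = 1051
  {α, β}: total = 1056
  {β, γ}: total = 1248
Best pair: {α, δ} with total 906.

{α, δ}, total 906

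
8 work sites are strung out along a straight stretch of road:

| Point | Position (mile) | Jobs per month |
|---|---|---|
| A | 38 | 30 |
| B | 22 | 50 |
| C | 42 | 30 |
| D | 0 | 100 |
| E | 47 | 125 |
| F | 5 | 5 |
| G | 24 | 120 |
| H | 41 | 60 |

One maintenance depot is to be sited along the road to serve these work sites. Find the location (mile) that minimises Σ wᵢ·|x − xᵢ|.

For a sum of weighted absolute distances on a line, the optimum is the weighted median (not the mean). Total weight W = 520; half-weight = 260.
Sort by position and accumulate weight:
  mile 0 (D, w=100) → cum 100
  mile 5 (F, w=5) → cum 105
  mile 22 (B, w=50) → cum 155
  mile 24 (G, w=120) → cum 275  ≥ 260 → median here
  mile 38 (A, w=30) → cum 305
  mile 41 (H, w=60) → cum 365
  mile 42 (C, w=30) → cum 395
  mile 47 (E, w=125) → cum 520
Optimal location: mile 24.

x = 24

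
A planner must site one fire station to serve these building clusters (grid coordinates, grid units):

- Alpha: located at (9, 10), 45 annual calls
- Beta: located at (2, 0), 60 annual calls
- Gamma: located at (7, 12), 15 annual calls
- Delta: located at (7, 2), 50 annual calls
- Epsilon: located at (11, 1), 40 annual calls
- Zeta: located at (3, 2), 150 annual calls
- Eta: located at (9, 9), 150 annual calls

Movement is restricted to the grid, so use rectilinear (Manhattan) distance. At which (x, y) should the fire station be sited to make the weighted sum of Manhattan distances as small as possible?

(7, 2)

Manhattan distance separates: Σwᵢ(|x−xᵢ|+|y−yᵢ|) = Σwᵢ|x−xᵢ| + Σwᵢ|y−yᵢ|, so x and y are optimised independently as 1-D weighted medians.
Total weight W = 510; half = 255.
x-coordinate, sorted with cumulative weight:
  x=2 (Beta, w=60) cum 60
  x=3 (Zeta, w=150) cum 210
  x=7 (Gamma, w=15) cum 225
  x=7 (Delta, w=50) cum 275  ← median
  x=9 (Alpha, w=45) cum 320
  x=9 (Eta, w=150) cum 470
  x=11 (Epsilon, w=40) cum 510
⇒ x* = 7
y-coordinate, sorted with cumulative weight:
  y=0 (Beta, w=60) cum 60
  y=1 (Epsilon, w=40) cum 100
  y=2 (Delta, w=50) cum 150
  y=2 (Zeta, w=150) cum 300  ← median
  y=9 (Eta, w=150) cum 450
  y=10 (Alpha, w=45) cum 495
  y=12 (Gamma, w=15) cum 510
⇒ y* = 2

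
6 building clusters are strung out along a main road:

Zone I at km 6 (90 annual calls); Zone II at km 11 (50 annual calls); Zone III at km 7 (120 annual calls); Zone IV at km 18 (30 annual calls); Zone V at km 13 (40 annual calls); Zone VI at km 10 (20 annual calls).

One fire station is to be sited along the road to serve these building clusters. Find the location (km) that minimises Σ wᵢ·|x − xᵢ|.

For a sum of weighted absolute distances on a line, the optimum is the weighted median (not the mean). Total weight W = 350; half-weight = 175.
Sort by position and accumulate weight:
  km 6 (Zone I, w=90) → cum 90
  km 7 (Zone III, w=120) → cum 210  ≥ 175 → median here
  km 10 (Zone VI, w=20) → cum 230
  km 11 (Zone II, w=50) → cum 280
  km 13 (Zone V, w=40) → cum 320
  km 18 (Zone IV, w=30) → cum 350
Optimal location: km 7.

x = 7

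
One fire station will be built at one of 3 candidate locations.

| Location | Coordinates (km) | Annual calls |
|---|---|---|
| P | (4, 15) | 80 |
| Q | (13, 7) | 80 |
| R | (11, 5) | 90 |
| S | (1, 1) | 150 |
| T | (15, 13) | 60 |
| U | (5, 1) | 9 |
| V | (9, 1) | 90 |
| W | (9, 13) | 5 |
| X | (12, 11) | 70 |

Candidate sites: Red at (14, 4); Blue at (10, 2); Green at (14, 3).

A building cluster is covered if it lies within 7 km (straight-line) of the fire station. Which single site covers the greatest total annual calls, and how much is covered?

Blue, covering 269

Coverage radius r = 7 km; a point is covered iff (Δx)²+(Δy)² ≤ 7² = 49.
  Red (14, 4): covers {Q, R, V} → 260
  Blue (10, 2): covers {Q, R, U, V} → 269
  Green (14, 3): covers {Q, R, V} → 260
Maximum coverage at Blue: 269 annual calls.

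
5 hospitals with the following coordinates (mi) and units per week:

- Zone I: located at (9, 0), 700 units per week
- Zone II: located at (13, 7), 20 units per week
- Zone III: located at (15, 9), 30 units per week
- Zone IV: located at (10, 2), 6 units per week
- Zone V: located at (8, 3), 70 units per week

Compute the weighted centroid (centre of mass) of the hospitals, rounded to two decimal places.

(9.24, 0.77)

The minimiser of Σwᵢ‖p−pᵢ‖² is the weighted centroid p* = (Σwᵢpᵢ)/(Σwᵢ).
Σwᵢ = 826.
Σwᵢxᵢ = 700·9 + 20·13 + 30·15 + 6·10 + 70·8 = 7630.
Σwᵢyᵢ = 700·0 + 20·7 + 30·9 + 6·2 + 70·3 = 632.
x* = 7630/826 = 9.24, y* = 632/826 = 0.77.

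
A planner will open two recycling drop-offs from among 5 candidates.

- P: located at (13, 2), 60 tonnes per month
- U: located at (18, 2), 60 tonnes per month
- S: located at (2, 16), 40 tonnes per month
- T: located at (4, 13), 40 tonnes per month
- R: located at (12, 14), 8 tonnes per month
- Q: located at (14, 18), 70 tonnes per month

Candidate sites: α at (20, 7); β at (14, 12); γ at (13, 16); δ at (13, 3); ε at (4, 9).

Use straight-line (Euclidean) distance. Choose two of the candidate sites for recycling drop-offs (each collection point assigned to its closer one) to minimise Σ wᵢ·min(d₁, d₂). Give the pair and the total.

{γ, δ}, total 1359.8

Evaluate every pair (each demand assigned to the nearer of the two):
  {γ, δ}: total = 1359.8
  {β, δ}: total = 1716.5
  {α, γ}: total = 1833.1
  {δ, ε}: total = 1834.4
  {β, ε}: total = 2143.0
  {α, β}: total = 2189.8
  {γ, ε}: total = 2201.7
  {α, ε}: total = 2243.0
  {β, γ}: total = 2243.1
  {α, δ}: total = 2547.4
Best pair: {γ, δ} with total 1359.8.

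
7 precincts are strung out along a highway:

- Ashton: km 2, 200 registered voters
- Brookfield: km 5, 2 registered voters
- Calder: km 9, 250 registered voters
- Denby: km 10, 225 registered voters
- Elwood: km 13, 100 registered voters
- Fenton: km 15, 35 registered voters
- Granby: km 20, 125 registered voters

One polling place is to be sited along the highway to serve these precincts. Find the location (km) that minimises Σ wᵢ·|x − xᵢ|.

For a sum of weighted absolute distances on a line, the optimum is the weighted median (not the mean). Total weight W = 937; half-weight = 468.5.
Sort by position and accumulate weight:
  km 2 (Ashton, w=200) → cum 200
  km 5 (Brookfield, w=2) → cum 202
  km 9 (Calder, w=250) → cum 452
  km 10 (Denby, w=225) → cum 677  ≥ 468.5 → median here
  km 13 (Elwood, w=100) → cum 777
  km 15 (Fenton, w=35) → cum 812
  km 20 (Granby, w=125) → cum 937
Optimal location: km 10.

x = 10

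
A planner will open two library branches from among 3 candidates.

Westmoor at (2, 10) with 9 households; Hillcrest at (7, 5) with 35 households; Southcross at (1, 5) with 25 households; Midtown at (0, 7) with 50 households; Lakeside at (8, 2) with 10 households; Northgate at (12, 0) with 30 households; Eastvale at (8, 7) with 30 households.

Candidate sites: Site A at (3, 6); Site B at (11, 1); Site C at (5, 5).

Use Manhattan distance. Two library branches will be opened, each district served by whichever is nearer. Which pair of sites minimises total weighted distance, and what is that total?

Evaluate every pair (each demand assigned to the nearer of the two):
  {Site A, Site B}: total = 775
  {Site B, Site C}: total = 842
  {Site A, Site C}: total = 960
Best pair: {Site A, Site B} with total 775.

{Site A, Site B}, total 775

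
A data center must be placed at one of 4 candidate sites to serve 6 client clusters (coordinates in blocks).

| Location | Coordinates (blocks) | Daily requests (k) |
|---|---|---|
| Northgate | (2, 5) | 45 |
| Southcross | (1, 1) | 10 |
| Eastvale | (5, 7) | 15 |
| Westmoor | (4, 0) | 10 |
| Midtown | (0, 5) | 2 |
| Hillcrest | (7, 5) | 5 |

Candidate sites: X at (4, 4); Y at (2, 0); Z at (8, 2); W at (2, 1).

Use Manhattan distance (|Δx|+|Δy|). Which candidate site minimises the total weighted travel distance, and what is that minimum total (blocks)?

Total weighted distance at each candidate:
  X (4, 4): total = 325
  Y (2, 0): total = 479
  Z (8, 2): total = 707
  W (2, 1): total = 412
Minimum is at X with total 325 blocks.

X, total 325 blocks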